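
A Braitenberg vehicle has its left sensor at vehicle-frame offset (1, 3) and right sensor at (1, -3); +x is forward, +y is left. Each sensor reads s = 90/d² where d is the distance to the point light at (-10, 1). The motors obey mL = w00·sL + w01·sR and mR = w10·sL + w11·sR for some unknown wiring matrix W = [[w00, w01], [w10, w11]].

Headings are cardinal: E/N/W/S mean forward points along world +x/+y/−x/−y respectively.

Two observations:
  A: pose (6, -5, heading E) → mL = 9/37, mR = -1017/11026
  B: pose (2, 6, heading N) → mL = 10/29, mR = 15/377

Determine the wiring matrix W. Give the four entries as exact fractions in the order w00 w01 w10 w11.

0 1 1/2 -1

obs A: pose=(6,-5,E) → sL=45/149, sR=9/37, mL=9/37, mR=-1017/11026
obs B: pose=(2,6,N) → sL=10/13, sR=10/29, mL=10/29, mR=15/377
sensor matrix S = [[45/149, 9/37], [10/13, 10/29]]; det S = -172440/2078401
solve [mL_A; mL_B] = S·[w00; w01] and [mR_A; mR_B] = S·[w10; w11]:
  w00 = 0, w01 = 1, w10 = 1/2, w11 = -1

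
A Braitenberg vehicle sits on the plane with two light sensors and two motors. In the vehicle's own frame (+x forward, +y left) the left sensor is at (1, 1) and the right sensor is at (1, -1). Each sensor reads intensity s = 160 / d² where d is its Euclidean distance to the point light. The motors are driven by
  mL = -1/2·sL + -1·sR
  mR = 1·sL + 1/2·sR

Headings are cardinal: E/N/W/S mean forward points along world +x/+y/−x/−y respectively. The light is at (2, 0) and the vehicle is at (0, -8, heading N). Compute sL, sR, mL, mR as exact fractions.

80/29 16/5 -664/145 632/145

left sensor world pos  = (-1, -7); dL² = 58
right sensor world pos = (1, -7); dR² = 50
sL = 160/58 = 80/29
sR = 160/50 = 16/5
mL = -1/2·sL + -1·sR = -664/145
mR = 1·sL + 1/2·sR = 632/145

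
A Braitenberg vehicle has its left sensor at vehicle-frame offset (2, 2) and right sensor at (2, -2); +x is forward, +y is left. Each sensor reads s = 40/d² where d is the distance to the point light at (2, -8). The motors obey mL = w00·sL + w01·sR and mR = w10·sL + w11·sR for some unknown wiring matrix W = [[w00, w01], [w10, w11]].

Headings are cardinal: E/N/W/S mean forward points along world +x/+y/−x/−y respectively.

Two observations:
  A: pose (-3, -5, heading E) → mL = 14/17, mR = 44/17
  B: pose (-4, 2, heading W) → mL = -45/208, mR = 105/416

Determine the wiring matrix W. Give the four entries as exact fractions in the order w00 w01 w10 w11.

-1 1/2 1/2 1/2

obs A: pose=(-3,-5,E) → sL=20/17, sR=4, mL=14/17, mR=44/17
obs B: pose=(-4,2,W) → sL=5/16, sR=5/26, mL=-45/208, mR=105/416
sensor matrix S = [[20/17, 4], [5/16, 5/26]]; det S = -905/884
solve [mL_A; mL_B] = S·[w00; w01] and [mR_A; mR_B] = S·[w10; w11]:
  w00 = -1, w01 = 1/2, w10 = 1/2, w11 = 1/2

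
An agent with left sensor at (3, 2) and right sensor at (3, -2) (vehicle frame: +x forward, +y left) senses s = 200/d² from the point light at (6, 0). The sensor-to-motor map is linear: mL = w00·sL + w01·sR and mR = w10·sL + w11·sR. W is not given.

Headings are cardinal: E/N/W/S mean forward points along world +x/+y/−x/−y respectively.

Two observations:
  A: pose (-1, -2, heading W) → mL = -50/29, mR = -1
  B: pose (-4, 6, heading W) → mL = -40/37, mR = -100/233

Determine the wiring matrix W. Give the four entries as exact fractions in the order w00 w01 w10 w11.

obs A: pose=(-1,-2,W) → sL=50/29, sR=2, mL=-50/29, mR=-1
obs B: pose=(-4,6,W) → sL=40/37, sR=200/233, mL=-40/37, mR=-100/233
sensor matrix S = [[50/29, 2], [40/37, 200/233]]; det S = -170560/250009
solve [mL_A; mL_B] = S·[w00; w01] and [mR_A; mR_B] = S·[w10; w11]:
  w00 = -1, w01 = 0, w10 = 0, w11 = -1/2

-1 0 0 -1/2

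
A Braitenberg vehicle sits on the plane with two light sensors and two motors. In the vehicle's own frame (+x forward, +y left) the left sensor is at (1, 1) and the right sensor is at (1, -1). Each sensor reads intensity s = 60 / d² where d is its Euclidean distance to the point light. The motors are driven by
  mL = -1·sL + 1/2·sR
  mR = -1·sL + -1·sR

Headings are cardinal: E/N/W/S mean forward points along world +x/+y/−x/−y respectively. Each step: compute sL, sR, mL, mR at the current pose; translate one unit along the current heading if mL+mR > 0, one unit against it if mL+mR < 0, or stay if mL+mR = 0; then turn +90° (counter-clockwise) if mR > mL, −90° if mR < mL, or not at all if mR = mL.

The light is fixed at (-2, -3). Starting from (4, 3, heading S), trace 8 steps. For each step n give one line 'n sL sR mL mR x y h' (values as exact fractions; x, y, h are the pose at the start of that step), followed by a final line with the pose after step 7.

0 30/37 6/5 -39/185 -372/185 4 3 S
1 60/61 60/89 -3510/5429 -9000/5429 4 4 W
2 3/5 15/32 -117/320 -171/160 5 4 N
3 60/113 60/89 -1950/10057 -12120/10057 5 3 E
4 30/37 6/5 -39/185 -372/185 4 3 S
5 60/61 60/89 -3510/5429 -9000/5429 4 4 W
6 3/5 15/32 -117/320 -171/160 5 4 N
7 60/113 60/89 -1950/10057 -12120/10057 5 3 E
final 4 3 S

n=0: pose=(4,3,S); sL=30/37, sR=6/5; mL=-39/185, mR=-372/185; mL+mR=-411/185 → advance -1; mR−mL=-9/5 → turn -1·90°
n=1: pose=(4,4,W); sL=60/61, sR=60/89; mL=-3510/5429, mR=-9000/5429; mL+mR=-12510/5429 → advance -1; mR−mL=-90/89 → turn -1·90°
n=2: pose=(5,4,N); sL=3/5, sR=15/32; mL=-117/320, mR=-171/160; mL+mR=-459/320 → advance -1; mR−mL=-45/64 → turn -1·90°
n=3: pose=(5,3,E); sL=60/113, sR=60/89; mL=-1950/10057, mR=-12120/10057; mL+mR=-14070/10057 → advance -1; mR−mL=-90/89 → turn -1·90°
n=4: pose=(4,3,S); sL=30/37, sR=6/5; mL=-39/185, mR=-372/185; mL+mR=-411/185 → advance -1; mR−mL=-9/5 → turn -1·90°
n=5: pose=(4,4,W); sL=60/61, sR=60/89; mL=-3510/5429, mR=-9000/5429; mL+mR=-12510/5429 → advance -1; mR−mL=-90/89 → turn -1·90°
n=6: pose=(5,4,N); sL=3/5, sR=15/32; mL=-117/320, mR=-171/160; mL+mR=-459/320 → advance -1; mR−mL=-45/64 → turn -1·90°
n=7: pose=(5,3,E); sL=60/113, sR=60/89; mL=-1950/10057, mR=-12120/10057; mL+mR=-14070/10057 → advance -1; mR−mL=-90/89 → turn -1·90°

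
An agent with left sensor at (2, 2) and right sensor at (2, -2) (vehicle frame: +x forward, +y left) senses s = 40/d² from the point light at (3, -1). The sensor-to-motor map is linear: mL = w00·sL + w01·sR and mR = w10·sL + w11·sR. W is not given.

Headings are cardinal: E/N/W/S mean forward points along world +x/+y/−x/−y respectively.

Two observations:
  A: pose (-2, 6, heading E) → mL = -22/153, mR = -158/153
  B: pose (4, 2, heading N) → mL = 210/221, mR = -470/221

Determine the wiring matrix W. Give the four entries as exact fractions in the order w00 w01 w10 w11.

1 -1/2 -1 -1/2

obs A: pose=(-2,6,E) → sL=4/9, sR=20/17, mL=-22/153, mR=-158/153
obs B: pose=(4,2,N) → sL=20/13, sR=20/17, mL=210/221, mR=-470/221
sensor matrix S = [[4/9, 20/17], [20/13, 20/17]]; det S = -2560/1989
solve [mL_A; mL_B] = S·[w00; w01] and [mR_A; mR_B] = S·[w10; w11]:
  w00 = 1, w01 = -1/2, w10 = -1, w11 = -1/2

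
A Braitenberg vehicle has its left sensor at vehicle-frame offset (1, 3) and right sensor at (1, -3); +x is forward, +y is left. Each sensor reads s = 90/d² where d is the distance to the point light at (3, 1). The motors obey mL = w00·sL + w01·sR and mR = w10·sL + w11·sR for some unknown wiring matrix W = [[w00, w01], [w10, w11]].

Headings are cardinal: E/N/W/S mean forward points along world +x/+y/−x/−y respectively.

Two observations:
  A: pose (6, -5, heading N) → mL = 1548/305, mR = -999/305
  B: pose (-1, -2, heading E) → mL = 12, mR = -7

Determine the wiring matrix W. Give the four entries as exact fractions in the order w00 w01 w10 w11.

obs A: pose=(6,-5,N) → sL=18/5, sR=90/61, mL=1548/305, mR=-999/305
obs B: pose=(-1,-2,E) → sL=10, sR=2, mL=12, mR=-7
sensor matrix S = [[18/5, 90/61], [10, 2]]; det S = -2304/305
solve [mL_A; mL_B] = S·[w00; w01] and [mR_A; mR_B] = S·[w10; w11]:
  w00 = 1, w01 = 1, w10 = -1/2, w11 = -1

1 1 -1/2 -1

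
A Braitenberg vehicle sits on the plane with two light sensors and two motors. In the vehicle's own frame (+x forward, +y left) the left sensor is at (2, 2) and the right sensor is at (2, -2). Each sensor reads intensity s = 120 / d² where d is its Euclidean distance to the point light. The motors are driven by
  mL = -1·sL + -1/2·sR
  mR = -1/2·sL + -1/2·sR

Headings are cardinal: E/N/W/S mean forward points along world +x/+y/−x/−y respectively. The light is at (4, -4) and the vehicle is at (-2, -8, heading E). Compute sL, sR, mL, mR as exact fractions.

left sensor world pos  = (0, -6); dL² = 20
right sensor world pos = (0, -10); dR² = 52
sL = 120/20 = 6
sR = 120/52 = 30/13
mL = -1·sL + -1/2·sR = -93/13
mR = -1/2·sL + -1/2·sR = -54/13

6 30/13 -93/13 -54/13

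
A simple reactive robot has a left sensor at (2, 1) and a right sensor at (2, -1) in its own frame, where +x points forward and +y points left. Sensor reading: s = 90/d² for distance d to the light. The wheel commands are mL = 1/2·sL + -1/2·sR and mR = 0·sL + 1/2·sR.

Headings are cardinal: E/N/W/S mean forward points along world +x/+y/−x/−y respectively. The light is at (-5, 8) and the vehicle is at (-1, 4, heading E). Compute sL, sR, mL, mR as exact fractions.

left sensor world pos  = (1, 5); dL² = 45
right sensor world pos = (1, 3); dR² = 61
sL = 90/45 = 2
sR = 90/61 = 90/61
mL = 1/2·sL + -1/2·sR = 16/61
mR = 0·sL + 1/2·sR = 45/61

2 90/61 16/61 45/61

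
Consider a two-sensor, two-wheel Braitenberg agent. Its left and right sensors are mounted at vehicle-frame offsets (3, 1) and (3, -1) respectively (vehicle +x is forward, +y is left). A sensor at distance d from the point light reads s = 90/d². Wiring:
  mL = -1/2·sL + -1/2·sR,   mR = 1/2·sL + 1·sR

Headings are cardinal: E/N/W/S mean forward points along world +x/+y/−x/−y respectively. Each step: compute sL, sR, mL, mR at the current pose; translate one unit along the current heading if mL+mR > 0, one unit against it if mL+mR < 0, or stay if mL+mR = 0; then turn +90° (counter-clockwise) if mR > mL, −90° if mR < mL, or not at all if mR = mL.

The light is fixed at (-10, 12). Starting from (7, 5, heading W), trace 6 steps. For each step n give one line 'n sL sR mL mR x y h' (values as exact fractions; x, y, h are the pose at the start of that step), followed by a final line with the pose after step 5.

n=0: pose=(7,5,W); sL=9/26, sR=45/116; mL=-1107/3016, mR=423/754; mL+mR=45/232 → advance +1; mR−mL=2799/3016 → turn +1·90°
n=1: pose=(6,5,S); sL=90/389, sR=18/65; mL=-6426/25285, mR=9927/25285; mL+mR=9/65 → advance +1; mR−mL=16353/25285 → turn +1·90°
n=2: pose=(6,4,E); sL=9/41, sR=45/221; mL=-1917/9061, mR=5679/18122; mL+mR=45/442 → advance +1; mR−mL=9513/18122 → turn +1·90°
n=3: pose=(7,4,N); sL=90/281, sR=90/349; mL=-28350/98069, mR=40995/98069; mL+mR=45/349 → advance +1; mR−mL=69345/98069 → turn +1·90°
n=4: pose=(7,5,W); sL=9/26, sR=45/116; mL=-1107/3016, mR=423/754; mL+mR=45/232 → advance +1; mR−mL=2799/3016 → turn +1·90°
n=5: pose=(6,5,S); sL=90/389, sR=18/65; mL=-6426/25285, mR=9927/25285; mL+mR=9/65 → advance +1; mR−mL=16353/25285 → turn +1·90°

0 9/26 45/116 -1107/3016 423/754 7 5 W
1 90/389 18/65 -6426/25285 9927/25285 6 5 S
2 9/41 45/221 -1917/9061 5679/18122 6 4 E
3 90/281 90/349 -28350/98069 40995/98069 7 4 N
4 9/26 45/116 -1107/3016 423/754 7 5 W
5 90/389 18/65 -6426/25285 9927/25285 6 5 S
final 6 4 E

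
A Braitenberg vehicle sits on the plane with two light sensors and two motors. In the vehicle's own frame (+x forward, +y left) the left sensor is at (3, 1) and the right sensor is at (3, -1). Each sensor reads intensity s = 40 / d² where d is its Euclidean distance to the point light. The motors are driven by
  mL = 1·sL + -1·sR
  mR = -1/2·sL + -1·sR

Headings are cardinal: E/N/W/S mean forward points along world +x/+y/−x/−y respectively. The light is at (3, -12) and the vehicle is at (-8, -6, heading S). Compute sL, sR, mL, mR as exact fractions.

left sensor world pos  = (-7, -9); dL² = 109
right sensor world pos = (-9, -9); dR² = 153
sL = 40/109 = 40/109
sR = 40/153 = 40/153
mL = 1·sL + -1·sR = 1760/16677
mR = -1/2·sL + -1·sR = -7420/16677

40/109 40/153 1760/16677 -7420/16677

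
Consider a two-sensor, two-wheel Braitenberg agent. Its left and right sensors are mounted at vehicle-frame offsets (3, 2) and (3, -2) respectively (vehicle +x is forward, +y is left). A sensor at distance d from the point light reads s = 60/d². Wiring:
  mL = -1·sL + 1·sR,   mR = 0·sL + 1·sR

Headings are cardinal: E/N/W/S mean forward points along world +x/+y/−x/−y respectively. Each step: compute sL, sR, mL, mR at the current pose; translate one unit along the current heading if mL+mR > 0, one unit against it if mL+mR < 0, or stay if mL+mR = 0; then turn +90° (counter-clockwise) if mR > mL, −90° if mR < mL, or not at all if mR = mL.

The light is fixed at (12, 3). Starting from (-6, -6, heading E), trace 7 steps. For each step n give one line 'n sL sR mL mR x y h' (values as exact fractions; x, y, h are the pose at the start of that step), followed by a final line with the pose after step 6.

n=0: pose=(-6,-6,E); sL=30/137, sR=30/173; mL=-1080/23701, mR=30/173; mL+mR=3030/23701 → advance +1; mR−mL=30/137 → turn +1·90°
n=1: pose=(-5,-6,N); sL=60/397, sR=20/87; mL=2720/34539, mR=20/87; mL+mR=10660/34539 → advance +1; mR−mL=60/397 → turn +1·90°
n=2: pose=(-5,-5,W); sL=3/25, sR=15/109; mL=48/2725, mR=15/109; mL+mR=423/2725 → advance +1; mR−mL=3/25 → turn +1·90°
n=3: pose=(-6,-5,S); sL=60/377, sR=60/521; mL=-8640/196417, mR=60/521; mL+mR=13980/196417 → advance +1; mR−mL=60/377 → turn +1·90°
n=4: pose=(-6,-6,E); sL=30/137, sR=30/173; mL=-1080/23701, mR=30/173; mL+mR=3030/23701 → advance +1; mR−mL=30/137 → turn +1·90°
n=5: pose=(-5,-6,N); sL=60/397, sR=20/87; mL=2720/34539, mR=20/87; mL+mR=10660/34539 → advance +1; mR−mL=60/397 → turn +1·90°
n=6: pose=(-5,-5,W); sL=3/25, sR=15/109; mL=48/2725, mR=15/109; mL+mR=423/2725 → advance +1; mR−mL=3/25 → turn +1·90°

0 30/137 30/173 -1080/23701 30/173 -6 -6 E
1 60/397 20/87 2720/34539 20/87 -5 -6 N
2 3/25 15/109 48/2725 15/109 -5 -5 W
3 60/377 60/521 -8640/196417 60/521 -6 -5 S
4 30/137 30/173 -1080/23701 30/173 -6 -6 E
5 60/397 20/87 2720/34539 20/87 -5 -6 N
6 3/25 15/109 48/2725 15/109 -5 -5 W
final -6 -5 S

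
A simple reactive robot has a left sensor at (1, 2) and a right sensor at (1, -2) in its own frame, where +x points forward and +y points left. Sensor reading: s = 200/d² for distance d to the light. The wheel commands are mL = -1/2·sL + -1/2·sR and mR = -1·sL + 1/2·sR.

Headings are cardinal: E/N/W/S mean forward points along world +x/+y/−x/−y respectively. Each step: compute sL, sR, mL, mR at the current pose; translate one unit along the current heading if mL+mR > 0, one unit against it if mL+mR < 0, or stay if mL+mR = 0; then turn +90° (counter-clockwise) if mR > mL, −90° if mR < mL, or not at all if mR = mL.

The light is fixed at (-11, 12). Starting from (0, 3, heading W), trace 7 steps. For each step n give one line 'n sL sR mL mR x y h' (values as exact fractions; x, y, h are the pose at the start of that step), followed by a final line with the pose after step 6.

0 200/221 200/149 -37000/32929 -7700/32929 0 3 W
1 25/37 1 -31/37 -13/74 1 3 S
2 40/41 200/269 -9480/11029 -6660/11029 1 4 E
3 20/13 100/109 -1740/1417 -1530/1417 0 4 N
4 200/221 200/149 -37000/32929 -7700/32929 0 3 W
5 25/37 1 -31/37 -13/74 1 3 S
6 40/41 200/269 -9480/11029 -6660/11029 1 4 E
final 0 4 N

n=0: pose=(0,3,W); sL=200/221, sR=200/149; mL=-37000/32929, mR=-7700/32929; mL+mR=-300/221 → advance -1; mR−mL=29300/32929 → turn +1·90°
n=1: pose=(1,3,S); sL=25/37, sR=1; mL=-31/37, mR=-13/74; mL+mR=-75/74 → advance -1; mR−mL=49/74 → turn +1·90°
n=2: pose=(1,4,E); sL=40/41, sR=200/269; mL=-9480/11029, mR=-6660/11029; mL+mR=-60/41 → advance -1; mR−mL=2820/11029 → turn +1·90°
n=3: pose=(0,4,N); sL=20/13, sR=100/109; mL=-1740/1417, mR=-1530/1417; mL+mR=-30/13 → advance -1; mR−mL=210/1417 → turn +1·90°
n=4: pose=(0,3,W); sL=200/221, sR=200/149; mL=-37000/32929, mR=-7700/32929; mL+mR=-300/221 → advance -1; mR−mL=29300/32929 → turn +1·90°
n=5: pose=(1,3,S); sL=25/37, sR=1; mL=-31/37, mR=-13/74; mL+mR=-75/74 → advance -1; mR−mL=49/74 → turn +1·90°
n=6: pose=(1,4,E); sL=40/41, sR=200/269; mL=-9480/11029, mR=-6660/11029; mL+mR=-60/41 → advance -1; mR−mL=2820/11029 → turn +1·90°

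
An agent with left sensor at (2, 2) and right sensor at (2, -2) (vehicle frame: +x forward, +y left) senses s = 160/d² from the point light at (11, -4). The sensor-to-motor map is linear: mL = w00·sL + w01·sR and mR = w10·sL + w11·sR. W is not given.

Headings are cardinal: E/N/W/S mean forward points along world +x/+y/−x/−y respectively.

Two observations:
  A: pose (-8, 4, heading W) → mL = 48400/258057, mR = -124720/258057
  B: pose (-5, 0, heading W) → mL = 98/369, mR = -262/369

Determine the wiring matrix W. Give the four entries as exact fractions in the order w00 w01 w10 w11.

obs A: pose=(-8,4,W) → sL=160/477, sR=160/541, mL=48400/258057, mR=-124720/258057
obs B: pose=(-5,0,W) → sL=20/41, sR=4/9, mL=98/369, mR=-262/369
sensor matrix S = [[160/477, 160/541], [20/41, 4/9]]; det S = 458240/95223033
solve [mL_A; mL_B] = S·[w00; w01] and [mR_A; mR_B] = S·[w10; w11]:
  w00 = 1, w01 = -1/2, w10 = -1, w11 = -1/2

1 -1/2 -1 -1/2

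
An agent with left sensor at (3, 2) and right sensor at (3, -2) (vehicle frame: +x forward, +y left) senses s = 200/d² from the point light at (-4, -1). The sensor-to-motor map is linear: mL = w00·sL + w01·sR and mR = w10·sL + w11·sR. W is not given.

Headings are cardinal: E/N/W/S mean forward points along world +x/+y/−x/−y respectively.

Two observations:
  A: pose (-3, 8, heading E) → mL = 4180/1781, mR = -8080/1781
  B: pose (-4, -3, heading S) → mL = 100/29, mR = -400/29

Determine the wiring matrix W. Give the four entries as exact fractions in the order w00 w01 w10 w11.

obs A: pose=(-3,8,E) → sL=200/137, sR=40/13, mL=4180/1781, mR=-8080/1781
obs B: pose=(-4,-3,S) → sL=200/29, sR=200/29, mL=100/29, mR=-400/29
sensor matrix S = [[200/137, 40/13], [200/29, 200/29]]; det S = -576000/51649
solve [mL_A; mL_B] = S·[w00; w01] and [mR_A; mR_B] = S·[w10; w11]:
  w00 = -1/2, w01 = 1, w10 = -1, w11 = -1

-1/2 1 -1 -1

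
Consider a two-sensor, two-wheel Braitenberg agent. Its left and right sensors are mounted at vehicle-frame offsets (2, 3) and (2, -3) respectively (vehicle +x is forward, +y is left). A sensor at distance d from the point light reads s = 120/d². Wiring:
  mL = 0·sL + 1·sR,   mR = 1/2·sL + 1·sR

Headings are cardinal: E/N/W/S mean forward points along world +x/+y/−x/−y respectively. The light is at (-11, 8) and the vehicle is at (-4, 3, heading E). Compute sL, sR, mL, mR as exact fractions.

24/17 24/29 24/29 756/493

left sensor world pos  = (-2, 6); dL² = 85
right sensor world pos = (-2, 0); dR² = 145
sL = 120/85 = 24/17
sR = 120/145 = 24/29
mL = 0·sL + 1·sR = 24/29
mR = 1/2·sL + 1·sR = 756/493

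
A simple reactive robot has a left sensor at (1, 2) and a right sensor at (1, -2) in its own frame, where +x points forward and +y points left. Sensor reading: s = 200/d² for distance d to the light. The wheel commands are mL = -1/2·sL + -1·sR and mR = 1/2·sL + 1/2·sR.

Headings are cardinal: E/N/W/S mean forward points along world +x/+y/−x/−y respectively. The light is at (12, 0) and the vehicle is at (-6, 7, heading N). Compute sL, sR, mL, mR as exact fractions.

25/58 5/8 -195/232 245/464

left sensor world pos  = (-8, 8); dL² = 464
right sensor world pos = (-4, 8); dR² = 320
sL = 200/464 = 25/58
sR = 200/320 = 5/8
mL = -1/2·sL + -1·sR = -195/232
mR = 1/2·sL + 1/2·sR = 245/464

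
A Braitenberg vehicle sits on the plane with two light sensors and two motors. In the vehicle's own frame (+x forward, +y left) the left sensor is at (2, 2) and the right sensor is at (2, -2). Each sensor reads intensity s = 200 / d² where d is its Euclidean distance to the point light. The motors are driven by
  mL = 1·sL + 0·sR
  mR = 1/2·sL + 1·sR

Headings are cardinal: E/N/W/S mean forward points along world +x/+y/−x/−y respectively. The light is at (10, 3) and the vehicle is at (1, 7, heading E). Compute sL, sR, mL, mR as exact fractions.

left sensor world pos  = (3, 9); dL² = 85
right sensor world pos = (3, 5); dR² = 53
sL = 200/85 = 40/17
sR = 200/53 = 200/53
mL = 1·sL + 0·sR = 40/17
mR = 1/2·sL + 1·sR = 4460/901

40/17 200/53 40/17 4460/901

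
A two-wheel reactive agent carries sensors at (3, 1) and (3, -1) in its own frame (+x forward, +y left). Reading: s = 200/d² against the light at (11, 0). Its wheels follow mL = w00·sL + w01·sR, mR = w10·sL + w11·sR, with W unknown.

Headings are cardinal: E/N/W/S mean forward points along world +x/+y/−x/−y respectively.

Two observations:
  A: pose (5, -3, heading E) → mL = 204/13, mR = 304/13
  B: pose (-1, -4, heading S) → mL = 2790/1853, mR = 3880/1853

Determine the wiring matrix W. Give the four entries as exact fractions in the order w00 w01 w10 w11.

obs A: pose=(5,-3,E) → sL=200/13, sR=8, mL=204/13, mR=304/13
obs B: pose=(-1,-4,S) → sL=20/17, sR=100/109, mL=2790/1853, mR=3880/1853
sensor matrix S = [[200/13, 8], [20/17, 100/109]]; det S = 113280/24089
solve [mL_A; mL_B] = S·[w00; w01] and [mR_A; mR_B] = S·[w10; w11]:
  w00 = 1/2, w01 = 1, w10 = 1, w11 = 1

1/2 1 1 1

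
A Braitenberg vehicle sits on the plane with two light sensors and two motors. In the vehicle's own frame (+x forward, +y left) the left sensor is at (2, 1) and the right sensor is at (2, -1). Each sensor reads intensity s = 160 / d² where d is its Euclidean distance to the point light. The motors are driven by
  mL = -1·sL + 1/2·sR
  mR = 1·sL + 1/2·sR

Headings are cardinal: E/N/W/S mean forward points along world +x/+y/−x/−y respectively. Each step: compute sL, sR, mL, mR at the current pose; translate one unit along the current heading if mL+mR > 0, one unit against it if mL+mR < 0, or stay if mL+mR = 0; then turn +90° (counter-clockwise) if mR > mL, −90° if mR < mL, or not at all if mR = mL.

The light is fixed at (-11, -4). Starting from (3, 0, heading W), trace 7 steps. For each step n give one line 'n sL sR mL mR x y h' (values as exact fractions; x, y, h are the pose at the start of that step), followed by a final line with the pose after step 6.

0 160/153 160/169 -14800/25857 39280/25857 3 0 W
1 4/5 40/37 -48/185 248/185 2 0 S
2 160/241 160/229 -17360/55189 55920/55189 2 -1 E
3 80/97 16/25 -1224/2425 2776/2425 3 -1 N
4 160/153 160/169 -14800/25857 39280/25857 3 0 W
5 4/5 40/37 -48/185 248/185 2 0 S
6 160/241 160/229 -17360/55189 55920/55189 2 -1 E
final 3 -1 N

n=0: pose=(3,0,W); sL=160/153, sR=160/169; mL=-14800/25857, mR=39280/25857; mL+mR=160/169 → advance +1; mR−mL=320/153 → turn +1·90°
n=1: pose=(2,0,S); sL=4/5, sR=40/37; mL=-48/185, mR=248/185; mL+mR=40/37 → advance +1; mR−mL=8/5 → turn +1·90°
n=2: pose=(2,-1,E); sL=160/241, sR=160/229; mL=-17360/55189, mR=55920/55189; mL+mR=160/229 → advance +1; mR−mL=320/241 → turn +1·90°
n=3: pose=(3,-1,N); sL=80/97, sR=16/25; mL=-1224/2425, mR=2776/2425; mL+mR=16/25 → advance +1; mR−mL=160/97 → turn +1·90°
n=4: pose=(3,0,W); sL=160/153, sR=160/169; mL=-14800/25857, mR=39280/25857; mL+mR=160/169 → advance +1; mR−mL=320/153 → turn +1·90°
n=5: pose=(2,0,S); sL=4/5, sR=40/37; mL=-48/185, mR=248/185; mL+mR=40/37 → advance +1; mR−mL=8/5 → turn +1·90°
n=6: pose=(2,-1,E); sL=160/241, sR=160/229; mL=-17360/55189, mR=55920/55189; mL+mR=160/229 → advance +1; mR−mL=320/241 → turn +1·90°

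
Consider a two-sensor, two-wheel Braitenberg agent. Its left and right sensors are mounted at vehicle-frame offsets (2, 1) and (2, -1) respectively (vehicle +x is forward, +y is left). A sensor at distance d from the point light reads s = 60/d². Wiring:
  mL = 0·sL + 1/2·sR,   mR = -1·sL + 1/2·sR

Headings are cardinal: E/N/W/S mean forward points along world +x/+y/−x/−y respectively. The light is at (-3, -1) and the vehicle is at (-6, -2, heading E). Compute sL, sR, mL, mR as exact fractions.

60 12 6 -54

left sensor world pos  = (-4, -1); dL² = 1
right sensor world pos = (-4, -3); dR² = 5
sL = 60/1 = 60
sR = 60/5 = 12
mL = 0·sL + 1/2·sR = 6
mR = -1·sL + 1/2·sR = -54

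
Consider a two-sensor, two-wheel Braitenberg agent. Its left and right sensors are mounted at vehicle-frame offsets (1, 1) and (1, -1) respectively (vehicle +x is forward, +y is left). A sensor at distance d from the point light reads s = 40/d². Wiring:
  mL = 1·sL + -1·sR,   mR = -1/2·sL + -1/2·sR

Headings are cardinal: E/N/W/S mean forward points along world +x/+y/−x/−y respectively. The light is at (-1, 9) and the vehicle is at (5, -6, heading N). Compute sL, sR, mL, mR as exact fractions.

left sensor world pos  = (4, -5); dL² = 221
right sensor world pos = (6, -5); dR² = 245
sL = 40/221 = 40/221
sR = 40/245 = 8/49
mL = 1·sL + -1·sR = 192/10829
mR = -1/2·sL + -1/2·sR = -1864/10829

40/221 8/49 192/10829 -1864/10829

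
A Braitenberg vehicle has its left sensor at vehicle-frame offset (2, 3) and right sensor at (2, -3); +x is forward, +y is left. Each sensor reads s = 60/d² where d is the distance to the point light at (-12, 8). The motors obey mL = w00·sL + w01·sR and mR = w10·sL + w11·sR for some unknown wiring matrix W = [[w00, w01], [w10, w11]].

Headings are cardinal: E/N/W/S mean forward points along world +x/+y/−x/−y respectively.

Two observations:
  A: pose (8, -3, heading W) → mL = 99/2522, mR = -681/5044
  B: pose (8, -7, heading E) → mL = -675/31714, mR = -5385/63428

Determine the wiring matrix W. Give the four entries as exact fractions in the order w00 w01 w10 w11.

obs A: pose=(8,-3,W) → sL=3/26, sR=15/97, mL=99/2522, mR=-681/5044
obs B: pose=(8,-7,E) → sL=15/157, sR=15/202, mL=-675/31714, mR=-5385/63428
sensor matrix S = [[3/26, 15/97], [15/157, 15/202]]; det S = -496395/79982708
solve [mL_A; mL_B] = S·[w00; w01] and [mR_A; mR_B] = S·[w10; w11]:
  w00 = -1, w01 = 1, w10 = -1/2, w11 = -1/2

-1 1 -1/2 -1/2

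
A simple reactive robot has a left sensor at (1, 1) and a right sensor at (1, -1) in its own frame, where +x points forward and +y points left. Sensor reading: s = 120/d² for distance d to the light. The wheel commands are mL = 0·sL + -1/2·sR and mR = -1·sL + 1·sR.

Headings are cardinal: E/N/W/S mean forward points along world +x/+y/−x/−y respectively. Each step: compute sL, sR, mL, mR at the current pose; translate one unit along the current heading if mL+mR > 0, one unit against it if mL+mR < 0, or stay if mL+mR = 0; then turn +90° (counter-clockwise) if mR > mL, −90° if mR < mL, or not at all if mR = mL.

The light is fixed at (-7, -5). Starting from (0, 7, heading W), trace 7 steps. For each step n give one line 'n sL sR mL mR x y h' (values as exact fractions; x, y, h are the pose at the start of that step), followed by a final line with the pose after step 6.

0 120/157 24/41 -12/41 -1152/6437 0 7 W
1 60/101 12/17 -6/17 192/1717 1 7 S
2 120/277 8/15 -4/15 416/4155 1 8 E
3 15/29 6/13 -3/13 -21/377 0 8 N
4 120/157 24/41 -12/41 -1152/6437 0 7 W
5 60/101 12/17 -6/17 192/1717 1 7 S
6 120/277 8/15 -4/15 416/4155 1 8 E
final 0 8 N

n=0: pose=(0,7,W); sL=120/157, sR=24/41; mL=-12/41, mR=-1152/6437; mL+mR=-3036/6437 → advance -1; mR−mL=732/6437 → turn +1·90°
n=1: pose=(1,7,S); sL=60/101, sR=12/17; mL=-6/17, mR=192/1717; mL+mR=-414/1717 → advance -1; mR−mL=798/1717 → turn +1·90°
n=2: pose=(1,8,E); sL=120/277, sR=8/15; mL=-4/15, mR=416/4155; mL+mR=-692/4155 → advance -1; mR−mL=508/1385 → turn +1·90°
n=3: pose=(0,8,N); sL=15/29, sR=6/13; mL=-3/13, mR=-21/377; mL+mR=-108/377 → advance -1; mR−mL=66/377 → turn +1·90°
n=4: pose=(0,7,W); sL=120/157, sR=24/41; mL=-12/41, mR=-1152/6437; mL+mR=-3036/6437 → advance -1; mR−mL=732/6437 → turn +1·90°
n=5: pose=(1,7,S); sL=60/101, sR=12/17; mL=-6/17, mR=192/1717; mL+mR=-414/1717 → advance -1; mR−mL=798/1717 → turn +1·90°
n=6: pose=(1,8,E); sL=120/277, sR=8/15; mL=-4/15, mR=416/4155; mL+mR=-692/4155 → advance -1; mR−mL=508/1385 → turn +1·90°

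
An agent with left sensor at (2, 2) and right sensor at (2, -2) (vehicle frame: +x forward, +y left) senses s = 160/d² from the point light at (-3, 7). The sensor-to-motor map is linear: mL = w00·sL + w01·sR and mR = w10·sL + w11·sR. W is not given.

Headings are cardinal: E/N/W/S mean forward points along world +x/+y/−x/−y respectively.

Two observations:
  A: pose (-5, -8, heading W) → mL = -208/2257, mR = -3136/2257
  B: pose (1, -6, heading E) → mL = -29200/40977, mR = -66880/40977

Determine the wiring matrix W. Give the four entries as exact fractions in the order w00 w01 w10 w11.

-1 1/2 -1 -1

obs A: pose=(-5,-8,W) → sL=32/61, sR=32/37, mL=-208/2257, mR=-3136/2257
obs B: pose=(1,-6,E) → sL=160/157, sR=160/261, mL=-29200/40977, mR=-66880/40977
sensor matrix S = [[32/61, 32/37], [160/157, 160/261]]; det S = -51773440/92485089
solve [mL_A; mL_B] = S·[w00; w01] and [mR_A; mR_B] = S·[w10; w11]:
  w00 = -1, w01 = 1/2, w10 = -1, w11 = -1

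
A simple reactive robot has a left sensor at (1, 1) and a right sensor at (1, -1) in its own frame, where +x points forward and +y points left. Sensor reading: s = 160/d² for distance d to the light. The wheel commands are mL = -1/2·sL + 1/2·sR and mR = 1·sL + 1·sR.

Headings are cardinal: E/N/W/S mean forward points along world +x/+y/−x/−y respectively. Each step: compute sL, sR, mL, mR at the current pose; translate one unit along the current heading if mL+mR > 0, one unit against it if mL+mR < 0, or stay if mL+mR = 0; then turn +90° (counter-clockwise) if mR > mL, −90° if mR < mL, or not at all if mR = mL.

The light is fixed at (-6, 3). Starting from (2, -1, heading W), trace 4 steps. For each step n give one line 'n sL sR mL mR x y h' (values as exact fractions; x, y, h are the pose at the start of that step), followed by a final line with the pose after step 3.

n=0: pose=(2,-1,W); sL=80/37, sR=80/29; mL=320/1073, mR=5280/1073; mL+mR=5600/1073 → advance +1; mR−mL=4960/1073 → turn +1·90°
n=1: pose=(1,-1,S); sL=160/89, sR=160/61; mL=2240/5429, mR=24000/5429; mL+mR=26240/5429 → advance +1; mR−mL=21760/5429 → turn +1·90°
n=2: pose=(1,-2,E); sL=2, sR=8/5; mL=-1/5, mR=18/5; mL+mR=17/5 → advance +1; mR−mL=19/5 → turn +1·90°
n=3: pose=(2,-2,N); sL=32/13, sR=160/97; mL=-512/1261, mR=5184/1261; mL+mR=4672/1261 → advance +1; mR−mL=5696/1261 → turn +1·90°

0 80/37 80/29 320/1073 5280/1073 2 -1 W
1 160/89 160/61 2240/5429 24000/5429 1 -1 S
2 2 8/5 -1/5 18/5 1 -2 E
3 32/13 160/97 -512/1261 5184/1261 2 -2 N
final 2 -1 W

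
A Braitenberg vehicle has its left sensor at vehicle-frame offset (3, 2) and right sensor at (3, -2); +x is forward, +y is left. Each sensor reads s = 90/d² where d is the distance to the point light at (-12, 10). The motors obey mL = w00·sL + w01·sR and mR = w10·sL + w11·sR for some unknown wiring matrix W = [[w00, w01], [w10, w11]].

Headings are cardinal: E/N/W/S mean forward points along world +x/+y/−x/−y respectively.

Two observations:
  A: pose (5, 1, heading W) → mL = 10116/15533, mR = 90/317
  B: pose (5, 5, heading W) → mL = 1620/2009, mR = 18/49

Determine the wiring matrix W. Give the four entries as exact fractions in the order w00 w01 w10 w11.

obs A: pose=(5,1,W) → sL=90/317, sR=18/49, mL=10116/15533, mR=90/317
obs B: pose=(5,5,W) → sL=18/49, sR=18/41, mL=1620/2009, mR=18/49
sensor matrix S = [[90/317, 18/49], [18/49, 18/41]]; det S = -321408/31205797
solve [mL_A; mL_B] = S·[w00; w01] and [mR_A; mR_B] = S·[w10; w11]:
  w00 = 1, w01 = 1, w10 = 1, w11 = 0

1 1 1 0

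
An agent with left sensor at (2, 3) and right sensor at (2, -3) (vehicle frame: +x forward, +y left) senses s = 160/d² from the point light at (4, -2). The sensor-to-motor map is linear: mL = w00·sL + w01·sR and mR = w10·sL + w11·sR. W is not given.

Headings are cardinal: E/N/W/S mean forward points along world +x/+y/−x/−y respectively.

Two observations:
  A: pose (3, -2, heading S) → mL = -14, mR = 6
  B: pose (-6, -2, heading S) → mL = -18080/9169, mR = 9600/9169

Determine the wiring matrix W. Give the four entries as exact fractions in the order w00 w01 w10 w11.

-1/2 -1/2 1/2 -1/2

obs A: pose=(3,-2,S) → sL=20, sR=8, mL=-14, mR=6
obs B: pose=(-6,-2,S) → sL=160/53, sR=160/173, mL=-18080/9169, mR=9600/9169
sensor matrix S = [[20, 8], [160/53, 160/173]]; det S = -51840/9169
solve [mL_A; mL_B] = S·[w00; w01] and [mR_A; mR_B] = S·[w10; w11]:
  w00 = -1/2, w01 = -1/2, w10 = 1/2, w11 = -1/2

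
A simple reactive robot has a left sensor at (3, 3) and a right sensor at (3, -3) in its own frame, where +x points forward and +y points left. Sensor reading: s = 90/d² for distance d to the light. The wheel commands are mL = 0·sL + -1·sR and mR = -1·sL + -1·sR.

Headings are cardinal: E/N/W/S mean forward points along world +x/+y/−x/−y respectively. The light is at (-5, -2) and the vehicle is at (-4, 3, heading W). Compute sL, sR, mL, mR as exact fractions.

left sensor world pos  = (-7, 0); dL² = 8
right sensor world pos = (-7, 6); dR² = 68
sL = 90/8 = 45/4
sR = 90/68 = 45/34
mL = 0·sL + -1·sR = -45/34
mR = -1·sL + -1·sR = -855/68

45/4 45/34 -45/34 -855/68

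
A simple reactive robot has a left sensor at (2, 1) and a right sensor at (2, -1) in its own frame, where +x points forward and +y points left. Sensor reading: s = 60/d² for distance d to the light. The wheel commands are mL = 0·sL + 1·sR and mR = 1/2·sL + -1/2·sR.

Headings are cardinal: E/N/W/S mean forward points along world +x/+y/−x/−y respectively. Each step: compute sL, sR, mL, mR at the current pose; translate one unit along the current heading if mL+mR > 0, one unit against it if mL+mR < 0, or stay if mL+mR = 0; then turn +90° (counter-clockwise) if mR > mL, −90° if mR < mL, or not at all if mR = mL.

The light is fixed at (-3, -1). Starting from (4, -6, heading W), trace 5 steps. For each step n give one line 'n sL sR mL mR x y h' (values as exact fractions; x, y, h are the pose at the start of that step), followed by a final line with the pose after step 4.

n=0: pose=(4,-6,W); sL=60/61, sR=60/41; mL=60/41, mR=-600/2501; mL+mR=3060/2501 → advance +1; mR−mL=-4260/2501 → turn -1·90°
n=1: pose=(3,-6,N); sL=30/17, sR=30/29; mL=30/29, mR=180/493; mL+mR=690/493 → advance +1; mR−mL=-330/493 → turn -1·90°
n=2: pose=(3,-5,E); sL=60/73, sR=60/89; mL=60/89, mR=480/6497; mL+mR=4860/6497 → advance +1; mR−mL=-3900/6497 → turn -1·90°
n=3: pose=(4,-5,S); sL=3/5, sR=5/6; mL=5/6, mR=-7/60; mL+mR=43/60 → advance +1; mR−mL=-19/20 → turn -1·90°
n=4: pose=(4,-6,W); sL=60/61, sR=60/41; mL=60/41, mR=-600/2501; mL+mR=3060/2501 → advance +1; mR−mL=-4260/2501 → turn -1·90°

0 60/61 60/41 60/41 -600/2501 4 -6 W
1 30/17 30/29 30/29 180/493 3 -6 N
2 60/73 60/89 60/89 480/6497 3 -5 E
3 3/5 5/6 5/6 -7/60 4 -5 S
4 60/61 60/41 60/41 -600/2501 4 -6 W
final 3 -6 N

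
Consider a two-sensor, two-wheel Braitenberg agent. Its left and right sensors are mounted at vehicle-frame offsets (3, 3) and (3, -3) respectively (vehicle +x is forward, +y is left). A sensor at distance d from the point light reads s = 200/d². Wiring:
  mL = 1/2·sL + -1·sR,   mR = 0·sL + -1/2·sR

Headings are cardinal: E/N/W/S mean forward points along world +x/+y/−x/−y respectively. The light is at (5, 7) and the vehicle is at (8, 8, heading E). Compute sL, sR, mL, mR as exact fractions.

left sensor world pos  = (11, 11); dL² = 52
right sensor world pos = (11, 5); dR² = 40
sL = 200/52 = 50/13
sR = 200/40 = 5
mL = 1/2·sL + -1·sR = -40/13
mR = 0·sL + -1/2·sR = -5/2

50/13 5 -40/13 -5/2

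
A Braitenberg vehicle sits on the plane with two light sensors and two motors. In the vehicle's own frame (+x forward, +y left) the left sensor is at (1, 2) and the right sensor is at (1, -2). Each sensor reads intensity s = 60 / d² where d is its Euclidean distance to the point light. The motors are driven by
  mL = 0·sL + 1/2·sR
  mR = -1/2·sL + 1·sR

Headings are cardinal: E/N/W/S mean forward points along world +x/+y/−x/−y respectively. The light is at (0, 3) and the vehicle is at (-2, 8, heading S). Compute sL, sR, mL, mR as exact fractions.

15/4 15/8 15/16 0

left sensor world pos  = (0, 7); dL² = 16
right sensor world pos = (-4, 7); dR² = 32
sL = 60/16 = 15/4
sR = 60/32 = 15/8
mL = 0·sL + 1/2·sR = 15/16
mR = -1/2·sL + 1·sR = 0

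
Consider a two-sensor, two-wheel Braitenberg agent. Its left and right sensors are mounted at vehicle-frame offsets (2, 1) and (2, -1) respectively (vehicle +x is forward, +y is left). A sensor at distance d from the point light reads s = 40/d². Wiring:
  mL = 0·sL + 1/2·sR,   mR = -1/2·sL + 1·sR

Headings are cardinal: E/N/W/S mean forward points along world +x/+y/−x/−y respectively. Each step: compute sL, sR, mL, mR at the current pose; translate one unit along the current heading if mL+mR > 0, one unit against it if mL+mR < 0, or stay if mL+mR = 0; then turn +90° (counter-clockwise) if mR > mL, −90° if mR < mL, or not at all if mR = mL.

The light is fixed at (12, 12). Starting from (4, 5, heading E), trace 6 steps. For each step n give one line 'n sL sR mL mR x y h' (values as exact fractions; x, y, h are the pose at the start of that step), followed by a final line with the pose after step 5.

0 5/9 2/5 1/5 11/90 4 5 E
1 40/117 8/29 4/29 356/3393 5 5 S
2 20/81 4/13 2/13 194/1053 5 4 W
3 40/149 40/181 20/181 2340/26969 4 4 S
4 1/5 10/41 5/41 59/410 4 3 W
5 8/37 40/221 20/221 596/8177 3 3 S
final 3 2 W

n=0: pose=(4,5,E); sL=5/9, sR=2/5; mL=1/5, mR=11/90; mL+mR=29/90 → advance +1; mR−mL=-7/90 → turn -1·90°
n=1: pose=(5,5,S); sL=40/117, sR=8/29; mL=4/29, mR=356/3393; mL+mR=824/3393 → advance +1; mR−mL=-112/3393 → turn -1·90°
n=2: pose=(5,4,W); sL=20/81, sR=4/13; mL=2/13, mR=194/1053; mL+mR=356/1053 → advance +1; mR−mL=32/1053 → turn +1·90°
n=3: pose=(4,4,S); sL=40/149, sR=40/181; mL=20/181, mR=2340/26969; mL+mR=5320/26969 → advance +1; mR−mL=-640/26969 → turn -1·90°
n=4: pose=(4,3,W); sL=1/5, sR=10/41; mL=5/41, mR=59/410; mL+mR=109/410 → advance +1; mR−mL=9/410 → turn +1·90°
n=5: pose=(3,3,S); sL=8/37, sR=40/221; mL=20/221, mR=596/8177; mL+mR=1336/8177 → advance +1; mR−mL=-144/8177 → turn -1·90°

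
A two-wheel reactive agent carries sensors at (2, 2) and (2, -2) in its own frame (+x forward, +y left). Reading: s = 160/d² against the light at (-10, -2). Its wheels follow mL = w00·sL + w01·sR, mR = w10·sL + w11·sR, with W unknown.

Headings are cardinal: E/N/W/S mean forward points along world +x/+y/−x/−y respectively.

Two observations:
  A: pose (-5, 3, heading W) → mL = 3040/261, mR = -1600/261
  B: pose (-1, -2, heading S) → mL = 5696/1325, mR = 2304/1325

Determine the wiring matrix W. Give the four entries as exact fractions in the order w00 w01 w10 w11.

obs A: pose=(-5,3,W) → sL=80/9, sR=80/29, mL=3040/261, mR=-1600/261
obs B: pose=(-1,-2,S) → sL=32/25, sR=160/53, mL=5696/1325, mR=2304/1325
sensor matrix S = [[80/9, 80/29], [32/25, 160/53]]; det S = 1611776/69165
solve [mL_A; mL_B] = S·[w00; w01] and [mR_A; mR_B] = S·[w10; w11]:
  w00 = 1, w01 = 1, w10 = -1, w11 = 1

1 1 -1 1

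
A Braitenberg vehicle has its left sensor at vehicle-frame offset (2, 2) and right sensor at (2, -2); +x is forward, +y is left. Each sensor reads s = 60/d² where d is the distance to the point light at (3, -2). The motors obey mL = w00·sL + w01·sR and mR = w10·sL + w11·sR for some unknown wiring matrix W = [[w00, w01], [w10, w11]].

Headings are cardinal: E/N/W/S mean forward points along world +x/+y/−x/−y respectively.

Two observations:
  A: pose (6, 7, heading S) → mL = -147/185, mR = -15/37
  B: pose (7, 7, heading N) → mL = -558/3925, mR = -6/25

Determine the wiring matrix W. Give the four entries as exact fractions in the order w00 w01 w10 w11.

obs A: pose=(6,7,S) → sL=30/37, sR=6/5, mL=-147/185, mR=-15/37
obs B: pose=(7,7,N) → sL=12/25, sR=60/157, mL=-558/3925, mR=-6/25
sensor matrix S = [[30/37, 6/5], [12/25, 60/157]]; det S = -193248/726125
solve [mL_A; mL_B] = S·[w00; w01] and [mR_A; mR_B] = S·[w10; w11]:
  w00 = 1/2, w01 = -1, w10 = -1/2, w11 = 0

1/2 -1 -1/2 0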